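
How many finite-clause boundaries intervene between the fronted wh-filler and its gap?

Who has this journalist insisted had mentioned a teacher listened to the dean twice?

1

"who" is extracted from the subject of "mentioned".
Boundaries crossed, outermost first: [Ø] — 1 in total.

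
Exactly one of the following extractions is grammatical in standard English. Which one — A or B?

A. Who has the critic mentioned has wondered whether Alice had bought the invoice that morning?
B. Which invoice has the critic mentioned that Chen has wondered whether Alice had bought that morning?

A

In B, the wh-phrase is extracted from inside a wh-island (introduced by "whether"), which blocks movement.
In A, the extraction path crosses only that-complement boundaries, which are transparent.
So A is grammatical.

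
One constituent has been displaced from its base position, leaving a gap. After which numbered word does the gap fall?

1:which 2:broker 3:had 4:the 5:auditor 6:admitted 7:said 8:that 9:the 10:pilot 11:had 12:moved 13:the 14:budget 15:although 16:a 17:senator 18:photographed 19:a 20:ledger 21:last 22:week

The displaced element is "which broker" (word 2).
It is linked across 1 clause boundary (Ø).
It functions as the subject of "said", so the gap sits immediately after word 6 ("admitted").
Base order: The auditor had admitted that which broker said that the pilot had moved the budget although a senator photographed a ledger last week.

6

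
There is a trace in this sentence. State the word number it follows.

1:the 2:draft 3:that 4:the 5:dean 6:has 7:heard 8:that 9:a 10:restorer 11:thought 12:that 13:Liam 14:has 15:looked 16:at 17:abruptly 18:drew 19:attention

The displaced element is "the draft" (word 2).
It is linked across 2 clause boundaries (that → that).
It functions as the object of the preposition "at" of "looked", so the gap sits immediately after word 16 ("at").
Base order: The dean has heard that a restorer thought that Liam has looked at the draft abruptly.

16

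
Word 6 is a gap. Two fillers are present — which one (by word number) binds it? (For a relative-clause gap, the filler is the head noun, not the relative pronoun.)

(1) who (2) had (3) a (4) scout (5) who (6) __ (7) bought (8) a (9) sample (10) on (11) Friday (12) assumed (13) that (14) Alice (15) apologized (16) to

4

The marked gap is inside the relative clause, the subject of "bought".
Its filler is the head noun "scout" (via "who"), at word 4.
(The other dependency links word 1 to a gap after word 16.)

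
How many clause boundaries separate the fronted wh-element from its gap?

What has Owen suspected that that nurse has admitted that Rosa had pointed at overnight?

2

"what" is extracted from the PP object of "pointed".
Boundaries crossed, outermost first: [that], [that] — 2 in total.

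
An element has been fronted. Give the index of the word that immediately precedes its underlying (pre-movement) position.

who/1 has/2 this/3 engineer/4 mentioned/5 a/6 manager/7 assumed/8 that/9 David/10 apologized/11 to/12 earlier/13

12

The displaced element is "who" (word 1).
It is linked across 2 clause boundaries (Ø → that).
It functions as the object of the preposition "to" of "apologized", so the gap sits immediately after word 12 ("to").
Base order: This engineer has mentioned a manager assumed that David apologized to who earlier.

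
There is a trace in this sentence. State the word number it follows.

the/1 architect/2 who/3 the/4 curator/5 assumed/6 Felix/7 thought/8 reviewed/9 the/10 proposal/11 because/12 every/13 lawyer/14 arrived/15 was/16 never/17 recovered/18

The displaced element is "the architect" (word 2).
It is linked across 2 clause boundaries (Ø → Ø).
It functions as the subject of "reviewed", so the gap sits immediately after word 8 ("thought").
Base order: The curator assumed Felix thought that the architect reviewed the proposal because every lawyer arrived.

8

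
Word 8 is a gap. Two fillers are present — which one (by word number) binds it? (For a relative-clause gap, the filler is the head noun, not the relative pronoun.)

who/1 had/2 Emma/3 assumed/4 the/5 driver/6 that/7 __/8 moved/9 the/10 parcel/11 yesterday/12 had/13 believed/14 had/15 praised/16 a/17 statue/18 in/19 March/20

The marked gap is inside the relative clause, the subject of "moved".
Its filler is the head noun "driver" (via "that"), at word 6.
(The other dependency links word 1 to a gap after word 14.)

6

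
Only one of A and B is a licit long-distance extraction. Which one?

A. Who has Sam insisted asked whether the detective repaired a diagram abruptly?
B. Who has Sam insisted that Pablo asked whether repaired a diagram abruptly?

In B, the wh-phrase is extracted from inside a wh-island (introduced by "whether"), which blocks movement.
In A, the extraction path crosses only that-complement boundaries, which are transparent.
So A is grammatical.

A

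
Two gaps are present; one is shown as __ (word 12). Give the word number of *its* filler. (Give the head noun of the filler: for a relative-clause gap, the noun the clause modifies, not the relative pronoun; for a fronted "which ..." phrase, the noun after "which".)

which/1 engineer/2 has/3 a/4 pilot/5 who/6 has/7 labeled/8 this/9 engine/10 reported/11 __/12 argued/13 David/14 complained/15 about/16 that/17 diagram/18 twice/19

2

The marked gap is the subject of "argued".
Its filler is the fronted wh-phrase "which engineer", at word 2.
(The other dependency links word 5 to a gap after word 6.)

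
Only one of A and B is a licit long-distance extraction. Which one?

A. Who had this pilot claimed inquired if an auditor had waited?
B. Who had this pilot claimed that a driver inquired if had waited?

In B, the wh-phrase is extracted from inside a wh-island (introduced by "if"), which blocks movement.
In A, the extraction path crosses only that-complement boundaries, which are transparent.
So A is grammatical.

A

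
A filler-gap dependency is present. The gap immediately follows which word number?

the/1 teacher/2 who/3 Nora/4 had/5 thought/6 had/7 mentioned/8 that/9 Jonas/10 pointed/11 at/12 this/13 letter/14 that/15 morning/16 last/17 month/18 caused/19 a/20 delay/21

The displaced element is "the teacher" (word 2).
It is linked across 1 clause boundary (Ø).
It functions as the subject of "mentioned", so the gap sits immediately after word 6 ("thought").
Base order: Nora had thought that the teacher had mentioned that Jonas pointed at this letter that morning last month.

6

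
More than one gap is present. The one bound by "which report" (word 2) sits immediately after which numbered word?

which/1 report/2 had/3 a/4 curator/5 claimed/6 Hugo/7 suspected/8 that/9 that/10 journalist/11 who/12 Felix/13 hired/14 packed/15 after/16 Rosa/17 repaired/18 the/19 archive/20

15

The displaced element is "which report" (word 2).
It is linked across 2 clause boundaries (Ø → that).
It functions as the direct object of "packed", so the gap sits immediately after word 15 ("packed").
Base order: A curator had claimed Hugo suspected that that journalist who Felix hired packed which report after Rosa repaired the archive.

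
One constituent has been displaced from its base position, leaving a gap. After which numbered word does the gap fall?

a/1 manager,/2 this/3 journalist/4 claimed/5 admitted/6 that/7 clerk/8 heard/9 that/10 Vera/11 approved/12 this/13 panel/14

5

The displaced element is "a manager" (word 2).
It is linked across 1 clause boundary (Ø).
It functions as the subject of "admitted", so the gap sits immediately after word 5 ("claimed").
Base order: This journalist claimed that a manager admitted that clerk heard that Vera approved this panel.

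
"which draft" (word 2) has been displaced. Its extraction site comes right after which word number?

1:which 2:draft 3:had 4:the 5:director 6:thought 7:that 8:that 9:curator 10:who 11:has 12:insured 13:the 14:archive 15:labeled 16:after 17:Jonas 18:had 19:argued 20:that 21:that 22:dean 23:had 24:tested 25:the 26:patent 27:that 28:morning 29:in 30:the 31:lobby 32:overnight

15

The displaced element is "which draft" (word 2).
It is linked across 1 clause boundary (that).
It functions as the direct object of "labeled", so the gap sits immediately after word 15 ("labeled").
Base order: The director had thought that that curator who has insured the archive labeled which draft after Jonas had argued that that dean had tested the patent that morning in the lobby overnight.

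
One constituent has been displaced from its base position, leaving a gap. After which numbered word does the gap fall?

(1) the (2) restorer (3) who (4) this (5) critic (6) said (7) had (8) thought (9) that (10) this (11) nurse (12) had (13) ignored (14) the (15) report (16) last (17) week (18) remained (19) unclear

The displaced element is "the restorer" (word 2).
It is linked across 1 clause boundary (Ø).
It functions as the subject of "thought", so the gap sits immediately after word 6 ("said").
Base order: This critic said that the restorer had thought that this nurse had ignored the report last week.

6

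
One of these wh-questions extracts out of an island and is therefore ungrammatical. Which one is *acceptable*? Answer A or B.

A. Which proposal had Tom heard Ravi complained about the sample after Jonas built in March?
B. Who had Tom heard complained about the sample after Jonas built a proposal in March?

B

In A, the wh-phrase is extracted from inside an adjunct island (introduced by "after"), which blocks movement.
In B, the extraction path crosses only that-complement boundaries, which are transparent.
So B is grammatical.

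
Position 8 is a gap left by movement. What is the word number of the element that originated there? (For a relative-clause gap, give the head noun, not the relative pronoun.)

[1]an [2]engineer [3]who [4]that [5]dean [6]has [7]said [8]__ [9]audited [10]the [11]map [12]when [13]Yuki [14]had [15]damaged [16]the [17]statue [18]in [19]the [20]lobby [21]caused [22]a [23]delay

The gap at 8 is the subject of "audited", inside a relative clause.
The relative pronoun is "who" (word 3); it is bound by the head noun immediately before it.
Its filler is the head noun "engineer", at word 2.

2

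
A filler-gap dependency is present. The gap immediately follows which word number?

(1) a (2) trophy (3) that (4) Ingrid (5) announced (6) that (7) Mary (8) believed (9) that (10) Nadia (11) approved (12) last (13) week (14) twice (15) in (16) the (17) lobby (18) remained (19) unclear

11

The displaced element is "a trophy" (word 2).
It is linked across 2 clause boundaries (that → that).
It functions as the direct object of "approved", so the gap sits immediately after word 11 ("approved").
Base order: Ingrid announced that Mary believed that Nadia approved a trophy last week twice in the lobby.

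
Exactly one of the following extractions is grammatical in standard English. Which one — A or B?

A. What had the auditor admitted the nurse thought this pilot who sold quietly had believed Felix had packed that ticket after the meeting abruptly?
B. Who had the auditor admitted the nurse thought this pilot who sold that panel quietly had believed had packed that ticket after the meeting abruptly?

In A, the wh-phrase is extracted from inside a complex-NP island (relative clause) (introduced by "who"), which blocks movement.
In B, the extraction path crosses only that-complement boundaries, which are transparent.
So B is grammatical.

B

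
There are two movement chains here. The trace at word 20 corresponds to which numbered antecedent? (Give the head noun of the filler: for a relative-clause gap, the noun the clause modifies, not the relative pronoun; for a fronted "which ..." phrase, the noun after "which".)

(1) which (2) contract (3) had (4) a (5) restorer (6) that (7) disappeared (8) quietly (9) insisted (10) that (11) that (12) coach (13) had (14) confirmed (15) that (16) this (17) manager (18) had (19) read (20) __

2

The marked gap is the direct object of "read".
Its filler is the fronted wh-phrase "which contract", at word 2.
(The other dependency links word 5 to a gap after word 6.)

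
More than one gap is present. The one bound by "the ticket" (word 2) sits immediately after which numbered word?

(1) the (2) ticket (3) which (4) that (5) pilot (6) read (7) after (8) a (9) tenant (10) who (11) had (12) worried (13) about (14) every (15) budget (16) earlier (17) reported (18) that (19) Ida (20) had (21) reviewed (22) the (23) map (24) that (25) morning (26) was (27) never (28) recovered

The displaced element is "the ticket" (word 2).
It functions as the direct object of "read", so the gap sits immediately after word 6 ("read").
Base order: That pilot read the ticket after a tenant who had worried about every budget earlier reported that Ida had reviewed the map that morning.

6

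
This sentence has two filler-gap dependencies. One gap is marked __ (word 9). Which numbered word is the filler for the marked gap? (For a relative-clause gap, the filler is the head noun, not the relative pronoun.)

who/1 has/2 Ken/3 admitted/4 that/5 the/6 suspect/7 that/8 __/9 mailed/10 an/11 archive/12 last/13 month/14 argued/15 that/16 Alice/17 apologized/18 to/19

7

The marked gap is inside the relative clause, the subject of "mailed".
Its filler is the head noun "suspect" (via "that"), at word 7.
(The other dependency links word 1 to a gap after word 19.)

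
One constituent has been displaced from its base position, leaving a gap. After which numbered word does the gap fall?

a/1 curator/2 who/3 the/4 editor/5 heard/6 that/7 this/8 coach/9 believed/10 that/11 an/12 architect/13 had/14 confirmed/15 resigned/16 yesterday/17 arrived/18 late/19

15

The displaced element is "a curator" (word 2).
It is linked across 3 clause boundaries (that → that → Ø).
It functions as the subject of "resigned", so the gap sits immediately after word 15 ("confirmed").
Base order: The editor heard that this coach believed that an architect had confirmed that a curator resigned yesterday.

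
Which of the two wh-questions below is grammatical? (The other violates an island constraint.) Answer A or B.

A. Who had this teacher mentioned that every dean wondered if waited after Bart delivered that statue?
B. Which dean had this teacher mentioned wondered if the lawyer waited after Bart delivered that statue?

B

In A, the wh-phrase is extracted from inside a wh-island (introduced by "if"), which blocks movement.
In B, the extraction path crosses only that-complement boundaries, which are transparent.
So B is grammatical.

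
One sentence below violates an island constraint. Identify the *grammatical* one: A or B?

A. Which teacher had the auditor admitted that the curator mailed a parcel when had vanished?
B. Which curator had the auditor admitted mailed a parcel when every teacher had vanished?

B

In A, the wh-phrase is extracted from inside an adjunct island (introduced by "when"), which blocks movement.
In B, the extraction path crosses only that-complement boundaries, which are transparent.
So B is grammatical.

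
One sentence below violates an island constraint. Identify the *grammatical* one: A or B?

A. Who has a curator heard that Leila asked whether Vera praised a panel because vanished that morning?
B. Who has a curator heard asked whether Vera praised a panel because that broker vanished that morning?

B

In A, the wh-phrase is extracted from inside a wh-island (introduced by "whether"), which blocks movement.
In B, the extraction path crosses only that-complement boundaries, which are transparent.
So B is grammatical.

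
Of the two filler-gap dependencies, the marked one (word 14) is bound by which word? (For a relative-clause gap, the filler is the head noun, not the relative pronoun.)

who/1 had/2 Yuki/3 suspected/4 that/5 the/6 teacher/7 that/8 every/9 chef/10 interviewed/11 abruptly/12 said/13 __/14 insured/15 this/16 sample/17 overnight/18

The marked gap is the subject of "insured".
Its filler is the fronted wh-phrase "who", at word 1.
(The other dependency links word 7 to a gap after word 11.)

1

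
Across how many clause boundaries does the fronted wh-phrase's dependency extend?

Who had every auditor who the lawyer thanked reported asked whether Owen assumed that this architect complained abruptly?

1

"who" is extracted from the subject of "asked".
Boundaries crossed, outermost first: [Ø] — 1 in total.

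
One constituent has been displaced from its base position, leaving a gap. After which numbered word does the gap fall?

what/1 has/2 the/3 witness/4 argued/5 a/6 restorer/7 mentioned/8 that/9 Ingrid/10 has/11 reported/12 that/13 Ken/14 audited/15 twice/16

The displaced element is "what" (word 1).
It is linked across 3 clause boundaries (Ø → that → that).
It functions as the direct object of "audited", so the gap sits immediately after word 15 ("audited").
Base order: The witness has argued a restorer mentioned that Ingrid has reported that Ken audited what twice.

15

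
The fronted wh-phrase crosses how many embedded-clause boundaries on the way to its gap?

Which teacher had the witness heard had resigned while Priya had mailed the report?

"which teacher" is extracted from the subject of "resigned".
Boundaries crossed, outermost first: [Ø] — 1 in total.

1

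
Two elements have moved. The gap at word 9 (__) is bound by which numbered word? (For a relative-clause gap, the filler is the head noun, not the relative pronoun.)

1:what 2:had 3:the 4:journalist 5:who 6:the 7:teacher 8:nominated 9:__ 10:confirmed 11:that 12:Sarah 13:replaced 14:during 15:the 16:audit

4

The marked gap is inside the relative clause, the direct object of "nominated".
Its filler is the head noun "journalist" (via "who"), at word 4.
(The other dependency links word 1 to a gap after word 13.)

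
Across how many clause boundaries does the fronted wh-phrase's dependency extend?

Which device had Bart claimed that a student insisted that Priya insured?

"which device" is extracted from the object of "insured".
Boundaries crossed, outermost first: [that], [that] — 2 in total.

2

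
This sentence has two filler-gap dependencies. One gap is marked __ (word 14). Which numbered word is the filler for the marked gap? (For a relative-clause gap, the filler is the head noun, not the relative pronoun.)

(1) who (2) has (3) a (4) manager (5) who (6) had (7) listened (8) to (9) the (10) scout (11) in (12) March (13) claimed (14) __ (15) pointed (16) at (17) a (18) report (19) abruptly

The marked gap is the subject of "pointed".
Its filler is the fronted wh-phrase "who", at word 1.
(The other dependency links word 4 to a gap after word 5.)

1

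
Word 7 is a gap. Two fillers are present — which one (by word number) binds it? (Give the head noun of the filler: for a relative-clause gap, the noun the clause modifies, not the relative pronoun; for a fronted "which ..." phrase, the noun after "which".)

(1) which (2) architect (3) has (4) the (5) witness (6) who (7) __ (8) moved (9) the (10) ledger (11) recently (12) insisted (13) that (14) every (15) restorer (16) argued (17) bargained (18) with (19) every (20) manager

The marked gap is inside the relative clause, the subject of "moved".
Its filler is the head noun "witness" (via "who"), at word 5.
(The other dependency links word 2 to a gap after word 16.)

5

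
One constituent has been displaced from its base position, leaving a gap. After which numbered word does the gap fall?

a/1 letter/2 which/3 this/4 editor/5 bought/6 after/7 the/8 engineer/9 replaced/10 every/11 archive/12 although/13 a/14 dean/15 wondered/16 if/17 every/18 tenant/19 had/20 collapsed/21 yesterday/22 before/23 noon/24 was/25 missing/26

The displaced element is "a letter" (word 2).
It functions as the direct object of "bought", so the gap sits immediately after word 6 ("bought").
Base order: This editor bought a letter after the engineer replaced every archive although a dean wondered if every tenant had collapsed yesterday before noon.

6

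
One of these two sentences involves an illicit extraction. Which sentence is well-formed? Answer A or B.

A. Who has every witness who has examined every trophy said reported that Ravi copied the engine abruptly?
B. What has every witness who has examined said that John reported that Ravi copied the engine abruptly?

In B, the wh-phrase is extracted from inside a complex-NP island (relative clause) (introduced by "who"), which blocks movement.
In A, the extraction path crosses only that-complement boundaries, which are transparent.
So A is grammatical.

A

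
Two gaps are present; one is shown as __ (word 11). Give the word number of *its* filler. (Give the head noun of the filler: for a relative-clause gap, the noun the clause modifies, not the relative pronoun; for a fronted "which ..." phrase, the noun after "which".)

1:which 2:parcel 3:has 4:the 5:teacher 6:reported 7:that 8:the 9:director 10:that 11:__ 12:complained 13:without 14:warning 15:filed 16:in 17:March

9

The marked gap is inside the relative clause, the subject of "complained".
Its filler is the head noun "director" (via "that"), at word 9.
(The other dependency links word 2 to a gap after word 15.)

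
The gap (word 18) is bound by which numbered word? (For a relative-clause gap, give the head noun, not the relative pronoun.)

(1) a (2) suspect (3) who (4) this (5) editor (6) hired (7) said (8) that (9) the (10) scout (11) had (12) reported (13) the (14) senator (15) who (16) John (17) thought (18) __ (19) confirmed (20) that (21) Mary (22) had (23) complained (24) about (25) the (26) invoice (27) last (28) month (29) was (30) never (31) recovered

14

The gap at 18 is the subject of "confirmed", inside a relative clause.
The relative pronoun is "who" (word 15); it is bound by the head noun immediately before it.
Its filler is the head noun "senator", at word 14.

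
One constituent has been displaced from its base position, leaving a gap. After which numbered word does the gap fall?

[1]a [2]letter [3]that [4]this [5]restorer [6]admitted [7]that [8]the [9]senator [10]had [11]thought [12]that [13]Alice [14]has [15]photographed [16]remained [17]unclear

15

The displaced element is "a letter" (word 2).
It is linked across 2 clause boundaries (that → that).
It functions as the direct object of "photographed", so the gap sits immediately after word 15 ("photographed").
Base order: This restorer admitted that the senator had thought that Alice has photographed a letter.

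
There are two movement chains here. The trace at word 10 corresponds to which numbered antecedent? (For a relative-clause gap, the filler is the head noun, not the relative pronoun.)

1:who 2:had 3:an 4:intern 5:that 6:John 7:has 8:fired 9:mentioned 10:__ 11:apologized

1

The marked gap is the subject of "apologized".
Its filler is the fronted wh-phrase "who", at word 1.
(The other dependency links word 4 to a gap after word 8.)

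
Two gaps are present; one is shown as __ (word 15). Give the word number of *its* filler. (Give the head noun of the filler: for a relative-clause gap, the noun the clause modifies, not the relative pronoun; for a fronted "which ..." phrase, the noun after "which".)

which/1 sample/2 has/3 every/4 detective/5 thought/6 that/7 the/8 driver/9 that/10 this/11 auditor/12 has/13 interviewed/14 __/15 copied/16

9

The marked gap is inside the relative clause, the direct object of "interviewed".
Its filler is the head noun "driver" (via "that"), at word 9.
(The other dependency links word 2 to a gap after word 16.)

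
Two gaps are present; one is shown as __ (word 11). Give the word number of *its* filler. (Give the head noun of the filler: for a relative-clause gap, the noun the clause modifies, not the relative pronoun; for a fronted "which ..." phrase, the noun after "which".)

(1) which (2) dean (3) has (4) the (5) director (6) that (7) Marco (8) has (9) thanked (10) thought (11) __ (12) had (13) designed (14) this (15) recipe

2

The marked gap is the subject of "designed".
Its filler is the fronted wh-phrase "which dean", at word 2.
(The other dependency links word 5 to a gap after word 9.)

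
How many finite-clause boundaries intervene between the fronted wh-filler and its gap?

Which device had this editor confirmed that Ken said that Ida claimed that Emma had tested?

"which device" is extracted from the object of "tested".
Boundaries crossed, outermost first: [that], [that], [that] — 3 in total.

3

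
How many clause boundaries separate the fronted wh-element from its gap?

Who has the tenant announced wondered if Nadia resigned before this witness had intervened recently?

1

"who" is extracted from the subject of "wondered".
Boundaries crossed, outermost first: [Ø] — 1 in total.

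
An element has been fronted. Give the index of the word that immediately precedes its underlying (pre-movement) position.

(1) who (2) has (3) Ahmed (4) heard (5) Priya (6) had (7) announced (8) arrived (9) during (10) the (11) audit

7

The displaced element is "who" (word 1).
It is linked across 2 clause boundaries (Ø → Ø).
It functions as the subject of "arrived", so the gap sits immediately after word 7 ("announced").
Base order: Ahmed has heard Priya had announced that who arrived during the audit.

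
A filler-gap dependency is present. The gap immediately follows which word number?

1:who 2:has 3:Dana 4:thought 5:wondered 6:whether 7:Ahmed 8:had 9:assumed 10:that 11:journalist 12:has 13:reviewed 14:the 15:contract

4

The displaced element is "who" (word 1).
It is linked across 1 clause boundary (Ø).
It functions as the subject of "wondered", so the gap sits immediately after word 4 ("thought").
Base order: Dana has thought that who wondered whether Ahmed had assumed that journalist has reviewed the contract.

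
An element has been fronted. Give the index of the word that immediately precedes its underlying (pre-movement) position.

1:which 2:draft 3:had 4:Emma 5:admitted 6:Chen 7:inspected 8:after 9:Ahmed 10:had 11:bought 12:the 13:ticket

7

The displaced element is "which draft" (word 2).
It is linked across 1 clause boundary (Ø).
It functions as the direct object of "inspected", so the gap sits immediately after word 7 ("inspected").
Base order: Emma had admitted Chen inspected which draft after Ahmed had bought the ticket.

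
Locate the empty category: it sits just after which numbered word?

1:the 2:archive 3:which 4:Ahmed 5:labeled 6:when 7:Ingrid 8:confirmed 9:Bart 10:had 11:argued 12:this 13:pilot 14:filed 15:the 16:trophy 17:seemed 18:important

5

The displaced element is "the archive" (word 2).
It functions as the direct object of "labeled", so the gap sits immediately after word 5 ("labeled").
Base order: Ahmed labeled the archive when Ingrid confirmed Bart had argued this pilot filed the trophy.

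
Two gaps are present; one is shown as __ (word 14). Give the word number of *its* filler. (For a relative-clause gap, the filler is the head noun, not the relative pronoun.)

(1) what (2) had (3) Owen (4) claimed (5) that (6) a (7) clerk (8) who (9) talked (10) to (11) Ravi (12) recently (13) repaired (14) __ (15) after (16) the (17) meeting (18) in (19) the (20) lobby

1

The marked gap is the direct object of "repaired".
Its filler is the fronted wh-phrase "what", at word 1.
(The other dependency links word 7 to a gap after word 8.)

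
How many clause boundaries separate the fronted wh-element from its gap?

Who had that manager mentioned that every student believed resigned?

"who" is extracted from the subject of "resigned".
Boundaries crossed, outermost first: [that], [Ø] — 2 in total.

2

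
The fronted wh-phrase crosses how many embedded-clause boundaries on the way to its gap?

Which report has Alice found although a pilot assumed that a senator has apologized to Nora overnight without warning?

"which report" originates inside the matrix clause — no clause boundary is crossed.

0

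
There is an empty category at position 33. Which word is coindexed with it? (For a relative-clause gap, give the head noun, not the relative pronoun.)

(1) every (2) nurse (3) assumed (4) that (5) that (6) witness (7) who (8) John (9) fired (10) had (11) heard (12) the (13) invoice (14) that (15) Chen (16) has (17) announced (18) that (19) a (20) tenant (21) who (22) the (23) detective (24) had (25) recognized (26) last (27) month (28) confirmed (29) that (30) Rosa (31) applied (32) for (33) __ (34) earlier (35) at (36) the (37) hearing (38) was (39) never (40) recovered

The gap at 33 is the prepositional object of "applied", inside a relative clause.
The relative pronoun is "that" (word 14); it is bound by the head noun immediately before it.
Its filler is the head noun "invoice", at word 13.

13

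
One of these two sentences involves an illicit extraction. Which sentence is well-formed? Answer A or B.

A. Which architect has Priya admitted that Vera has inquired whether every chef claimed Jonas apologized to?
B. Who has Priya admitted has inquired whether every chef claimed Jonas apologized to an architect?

B

In A, the wh-phrase is extracted from inside a wh-island (introduced by "whether"), which blocks movement.
In B, the extraction path crosses only that-complement boundaries, which are transparent.
So B is grammatical.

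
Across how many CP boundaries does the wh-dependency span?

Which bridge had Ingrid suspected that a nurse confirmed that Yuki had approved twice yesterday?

"which bridge" is extracted from the object of "approved".
Boundaries crossed, outermost first: [that], [that] — 2 in total.

2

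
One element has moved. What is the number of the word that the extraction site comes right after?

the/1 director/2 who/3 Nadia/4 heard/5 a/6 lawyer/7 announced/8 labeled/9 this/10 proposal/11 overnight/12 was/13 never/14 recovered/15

8

The displaced element is "the director" (word 2).
It is linked across 2 clause boundaries (Ø → Ø).
It functions as the subject of "labeled", so the gap sits immediately after word 8 ("announced").
Base order: Nadia heard a lawyer announced that the director labeled this proposal overnight.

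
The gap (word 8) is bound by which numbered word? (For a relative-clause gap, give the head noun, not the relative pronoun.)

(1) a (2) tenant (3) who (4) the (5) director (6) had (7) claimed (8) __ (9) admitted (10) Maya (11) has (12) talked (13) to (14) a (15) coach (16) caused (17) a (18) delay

The gap at 8 is the subject of "admitted", inside a relative clause.
The relative pronoun is "who" (word 3); it is bound by the head noun immediately before it.
Its filler is the head noun "tenant", at word 2.

2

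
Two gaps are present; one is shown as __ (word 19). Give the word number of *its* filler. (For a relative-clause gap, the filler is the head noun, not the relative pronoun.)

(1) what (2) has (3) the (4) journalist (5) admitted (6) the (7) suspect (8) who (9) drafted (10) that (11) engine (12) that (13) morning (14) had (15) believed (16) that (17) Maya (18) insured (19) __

1

The marked gap is the direct object of "insured".
Its filler is the fronted wh-phrase "what", at word 1.
(The other dependency links word 7 to a gap after word 8.)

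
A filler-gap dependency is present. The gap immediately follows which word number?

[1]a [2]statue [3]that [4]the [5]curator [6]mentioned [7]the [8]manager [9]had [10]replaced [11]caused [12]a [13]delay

10

The displaced element is "a statue" (word 2).
It is linked across 1 clause boundary (Ø).
It functions as the direct object of "replaced", so the gap sits immediately after word 10 ("replaced").
Base order: The curator mentioned the manager had replaced a statue.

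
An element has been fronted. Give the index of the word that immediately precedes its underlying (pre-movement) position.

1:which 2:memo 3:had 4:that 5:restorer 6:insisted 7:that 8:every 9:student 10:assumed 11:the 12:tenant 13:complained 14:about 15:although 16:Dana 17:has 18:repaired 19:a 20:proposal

The displaced element is "which memo" (word 2).
It is linked across 2 clause boundaries (that → Ø).
It functions as the object of the preposition "about" of "complained", so the gap sits immediately after word 14 ("about").
Base order: That restorer had insisted that every student assumed the tenant complained about which memo although Dana has repaired a proposal.

14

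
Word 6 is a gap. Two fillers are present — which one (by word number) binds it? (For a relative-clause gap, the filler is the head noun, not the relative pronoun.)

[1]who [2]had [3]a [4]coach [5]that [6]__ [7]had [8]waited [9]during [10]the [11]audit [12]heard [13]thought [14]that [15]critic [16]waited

The marked gap is inside the relative clause, the subject of "waited".
Its filler is the head noun "coach" (via "that"), at word 4.
(The other dependency links word 1 to a gap after word 12.)

4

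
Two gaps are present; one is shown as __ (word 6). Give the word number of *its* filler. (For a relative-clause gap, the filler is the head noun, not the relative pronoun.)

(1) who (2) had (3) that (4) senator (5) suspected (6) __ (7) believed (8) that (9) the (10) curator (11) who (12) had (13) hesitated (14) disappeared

1

The marked gap is the subject of "believed".
Its filler is the fronted wh-phrase "who", at word 1.
(The other dependency links word 10 to a gap after word 11.)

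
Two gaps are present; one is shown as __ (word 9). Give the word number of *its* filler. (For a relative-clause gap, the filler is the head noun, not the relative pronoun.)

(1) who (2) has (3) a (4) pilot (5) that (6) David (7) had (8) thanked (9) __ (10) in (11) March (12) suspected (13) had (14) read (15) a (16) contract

The marked gap is inside the relative clause, the direct object of "thanked".
Its filler is the head noun "pilot" (via "that"), at word 4.
(The other dependency links word 1 to a gap after word 12.)

4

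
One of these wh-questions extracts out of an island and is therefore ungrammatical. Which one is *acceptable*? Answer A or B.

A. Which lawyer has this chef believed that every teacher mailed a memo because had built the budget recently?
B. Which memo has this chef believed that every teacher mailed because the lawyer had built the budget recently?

B

In A, the wh-phrase is extracted from inside an adjunct island (introduced by "because"), which blocks movement.
In B, the extraction path crosses only that-complement boundaries, which are transparent.
So B is grammatical.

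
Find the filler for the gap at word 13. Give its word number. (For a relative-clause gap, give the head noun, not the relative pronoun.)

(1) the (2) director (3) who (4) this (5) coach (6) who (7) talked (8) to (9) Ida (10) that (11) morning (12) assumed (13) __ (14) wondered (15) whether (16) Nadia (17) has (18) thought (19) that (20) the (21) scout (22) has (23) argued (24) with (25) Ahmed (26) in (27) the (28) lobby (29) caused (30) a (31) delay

The gap at 13 is the subject of "wondered", inside a relative clause.
The relative pronoun is "who" (word 3); it is bound by the head noun immediately before it.
Its filler is the head noun "director", at word 2.

2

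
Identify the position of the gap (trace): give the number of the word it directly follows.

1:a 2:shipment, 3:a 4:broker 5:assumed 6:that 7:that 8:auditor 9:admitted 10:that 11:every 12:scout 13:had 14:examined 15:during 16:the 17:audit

The displaced element is "a shipment" (word 2).
It is linked across 2 clause boundaries (that → that).
It functions as the direct object of "examined", so the gap sits immediately after word 14 ("examined").
Base order: A broker assumed that that auditor admitted that every scout had examined a shipment during the audit.

14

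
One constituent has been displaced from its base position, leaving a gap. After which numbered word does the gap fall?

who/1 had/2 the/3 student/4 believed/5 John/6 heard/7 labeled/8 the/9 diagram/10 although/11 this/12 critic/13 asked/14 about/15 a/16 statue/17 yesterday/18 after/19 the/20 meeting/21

7

The displaced element is "who" (word 1).
It is linked across 2 clause boundaries (Ø → Ø).
It functions as the subject of "labeled", so the gap sits immediately after word 7 ("heard").
Base order: The student had believed John heard that who labeled the diagram although this critic asked about a statue yesterday after the meeting.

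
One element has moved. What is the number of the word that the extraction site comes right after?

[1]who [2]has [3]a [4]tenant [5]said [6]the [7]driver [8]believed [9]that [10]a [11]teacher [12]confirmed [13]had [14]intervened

The displaced element is "who" (word 1).
It is linked across 3 clause boundaries (Ø → that → Ø).
It functions as the subject of "intervened", so the gap sits immediately after word 12 ("confirmed").
Base order: A tenant has said the driver believed that a teacher confirmed who had intervened.

12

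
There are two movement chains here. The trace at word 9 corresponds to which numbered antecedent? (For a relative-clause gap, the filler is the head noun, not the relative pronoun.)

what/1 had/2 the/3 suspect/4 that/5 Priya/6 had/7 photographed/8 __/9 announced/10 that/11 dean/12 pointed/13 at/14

The marked gap is inside the relative clause, the direct object of "photographed".
Its filler is the head noun "suspect" (via "that"), at word 4.
(The other dependency links word 1 to a gap after word 14.)

4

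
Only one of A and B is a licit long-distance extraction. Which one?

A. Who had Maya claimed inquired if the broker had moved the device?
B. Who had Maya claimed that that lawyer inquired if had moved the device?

A

In B, the wh-phrase is extracted from inside a wh-island (introduced by "if"), which blocks movement.
In A, the extraction path crosses only that-complement boundaries, which are transparent.
So A is grammatical.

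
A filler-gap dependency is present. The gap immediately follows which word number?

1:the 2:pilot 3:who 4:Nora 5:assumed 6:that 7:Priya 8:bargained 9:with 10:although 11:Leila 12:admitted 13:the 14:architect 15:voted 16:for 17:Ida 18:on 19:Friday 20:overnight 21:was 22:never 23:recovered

The displaced element is "the pilot" (word 2).
It is linked across 1 clause boundary (that).
It functions as the object of the preposition "with" of "bargained", so the gap sits immediately after word 9 ("with").
Base order: Nora assumed that Priya bargained with the pilot although Leila admitted the architect voted for Ida on Friday overnight.

9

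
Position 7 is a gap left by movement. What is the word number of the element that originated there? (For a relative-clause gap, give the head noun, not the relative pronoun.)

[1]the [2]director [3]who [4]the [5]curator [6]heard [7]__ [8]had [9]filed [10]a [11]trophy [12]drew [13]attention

2

The gap at 7 is the subject of "filed", inside a relative clause.
The relative pronoun is "who" (word 3); it is bound by the head noun immediately before it.
Its filler is the head noun "director", at word 2.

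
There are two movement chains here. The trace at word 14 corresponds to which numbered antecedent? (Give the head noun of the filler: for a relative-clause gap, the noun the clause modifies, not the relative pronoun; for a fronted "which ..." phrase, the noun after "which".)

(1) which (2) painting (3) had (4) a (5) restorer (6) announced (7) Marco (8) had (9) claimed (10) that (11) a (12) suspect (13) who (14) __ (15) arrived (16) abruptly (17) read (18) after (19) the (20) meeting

The marked gap is inside the relative clause, the subject of "arrived".
Its filler is the head noun "suspect" (via "who"), at word 12.
(The other dependency links word 2 to a gap after word 17.)

12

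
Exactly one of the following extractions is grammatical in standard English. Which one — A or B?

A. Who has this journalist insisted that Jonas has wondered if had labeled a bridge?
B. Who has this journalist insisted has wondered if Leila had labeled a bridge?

In A, the wh-phrase is extracted from inside a wh-island (introduced by "if"), which blocks movement.
In B, the extraction path crosses only that-complement boundaries, which are transparent.
So B is grammatical.

B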